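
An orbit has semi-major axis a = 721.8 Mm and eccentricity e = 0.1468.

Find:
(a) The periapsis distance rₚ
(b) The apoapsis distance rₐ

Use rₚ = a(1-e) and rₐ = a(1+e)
a = 721.8 Mm = 7.218 × 10^8 m
e = 0.1468:  1 − e = 0.8532,  1 + e = 1.1468
(a) rₚ = a(1 − e) = 7.218 × 10^8 m × 0.8532 = 6.1584 × 10^8 m ≈ 615.8 Mm
(b) rₐ = a(1 + e) = 7.218 × 10^8 m × 1.1468 = 8.2776 × 10^8 m ≈ 827.8 Mm

Final answer:
(a) rₚ = 615.8 Mm
(b) rₐ = 827.8 Mm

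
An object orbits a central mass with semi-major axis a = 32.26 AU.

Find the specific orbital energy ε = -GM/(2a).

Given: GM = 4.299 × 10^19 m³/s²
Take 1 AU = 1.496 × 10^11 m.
a = 32.26 AU = 4.8261 × 10^12 m
GM = 4.299 × 10^19 m³/s²
2a = 9.65219 × 10^12 m
ε = −GM/(2a) = -4.45391 × 10^6 J/kg ≈ -4.454 MJ/kg

Final answer: -4.454 MJ/kg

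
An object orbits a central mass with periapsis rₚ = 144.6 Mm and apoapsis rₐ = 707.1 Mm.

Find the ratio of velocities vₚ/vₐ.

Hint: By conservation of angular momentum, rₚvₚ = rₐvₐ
rₚ = 144.6 Mm = 1.446 × 10^8 m
rₐ = 707.1 Mm = 7.071 × 10^8 m
rₚvₚ = rₐvₐ  ⇒  vₚ/vₐ = rₐ/rₚ
vₚ/vₐ = (7.071 × 10^8) / (1.446 × 10^8) = 4.89004

Final answer: vₚ/vₐ = 4.89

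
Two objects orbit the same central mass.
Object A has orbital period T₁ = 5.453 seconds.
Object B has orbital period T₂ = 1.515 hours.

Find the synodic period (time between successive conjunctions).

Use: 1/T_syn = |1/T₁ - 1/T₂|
T₁ = 5.453 seconds
T₂ = 1.515 hours = 5454 s
1/T₁ = 0.183385 s⁻¹
1/T₂ = 0.000183352 s⁻¹
|1/T₁ − 1/T₂| = 0.183202 s⁻¹
T_syn = 1 / |1/T₁ − 1/T₂| = 5.45846 s ≈ 5.458 seconds

Final answer: T_syn = 5.458 seconds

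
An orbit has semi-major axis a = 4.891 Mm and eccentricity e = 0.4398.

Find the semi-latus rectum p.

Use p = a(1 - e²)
a = 4.891 Mm = 4.891 × 10^6 m
e = 0.4398,  e² = 0.193424,  1 − e² = 0.806576
p = a(1 − e²) = 4.891 × 10^6 m × 0.806576 = 3.94496 × 10^6 m ≈ 3.945 Mm

Final answer: p = 3.945 Mm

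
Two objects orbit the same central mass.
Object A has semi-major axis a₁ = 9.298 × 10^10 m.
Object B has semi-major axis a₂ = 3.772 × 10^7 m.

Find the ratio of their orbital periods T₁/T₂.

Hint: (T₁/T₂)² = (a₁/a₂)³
a₁ = 9.298 × 10^10 m
a₂ = 3.772 × 10^7 m
a₁/a₂ = 2465.01
T₁/T₂ = (a₁/a₂)^(3/2) = (2465.01)^1.5 = 122385

Final answer: T₁/T₂ = 1.224 × 10^5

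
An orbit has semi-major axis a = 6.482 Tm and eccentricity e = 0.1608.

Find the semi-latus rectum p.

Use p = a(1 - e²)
a = 6.482 Tm = 6.482 × 10^12 m
e = 0.1608,  e² = 0.0258566,  1 − e² = 0.974143
p = a(1 − e²) = 6.482 × 10^12 m × 0.974143 = 6.3144 × 10^12 m ≈ 6.314 Tm

Final answer: p = 6.314 Tm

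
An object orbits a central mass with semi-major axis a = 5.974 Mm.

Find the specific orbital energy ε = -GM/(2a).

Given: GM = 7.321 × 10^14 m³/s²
a = 5.974 Mm = 5.974 × 10^6 m
GM = 7.321 × 10^14 m³/s²
2a = 1.1948 × 10^7 m
ε = −GM/(2a) = -6.12739 × 10^7 J/kg ≈ -61.27 MJ/kg

Final answer: -61.27 MJ/kg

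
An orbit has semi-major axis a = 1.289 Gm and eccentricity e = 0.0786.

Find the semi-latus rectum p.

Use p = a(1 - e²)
a = 1.289 Gm = 1.289 × 10^9 m
e = 0.0786,  e² = 0.00617796,  1 − e² = 0.993822
p = a(1 − e²) = 1.289 × 10^9 m × 0.993822 = 1.28104 × 10^9 m ≈ 1.281 Gm

Final answer: p = 1.281 Gm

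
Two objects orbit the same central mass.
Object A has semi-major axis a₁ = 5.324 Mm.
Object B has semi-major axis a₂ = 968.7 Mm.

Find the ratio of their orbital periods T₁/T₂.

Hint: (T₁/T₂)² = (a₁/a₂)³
a₁ = 5.324 Mm = 5.324 × 10^6 m
a₂ = 968.7 Mm = 9.687 × 10^8 m
a₁/a₂ = 0.00549603
T₁/T₂ = (a₁/a₂)^(3/2) = (0.00549603)^1.5 = 0.000407449

Final answer: T₁/T₂ = 0.0004074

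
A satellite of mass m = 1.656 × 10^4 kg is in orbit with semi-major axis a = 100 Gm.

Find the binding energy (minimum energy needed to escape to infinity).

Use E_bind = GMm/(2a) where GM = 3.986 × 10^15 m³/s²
a = 100 Gm = 1 × 10^11 m
GM = 3.986 × 10^15 m³/s²
m = 1.656 × 10^4 kg
GMm = 3.986 × 10^15 × 16560 = 6.60082 × 10^19 m³·kg/s²
2a = 2 × 10^11 m
E_bind = GMm/(2a) = 3.30041 × 10^8 J ≈ 330 MJ

Final answer: 330 MJ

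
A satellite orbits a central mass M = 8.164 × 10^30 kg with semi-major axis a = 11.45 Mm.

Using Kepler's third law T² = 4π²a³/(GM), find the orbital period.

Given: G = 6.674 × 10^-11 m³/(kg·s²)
M = 8.164 × 10^30 kg
GM = G × M = 6.674 × 10^-11 × 8.164 × 10^30 = 5.44865 × 10^20 m³/s²
a = 11.45 Mm = 1.145 × 10^7 m
a³ = 1.50112 × 10^21 m³
T = 2π √(a³/GM) = 2π √((1.50112 × 10^21) / (5.44865 × 10^20)) = 2π × 1.65983 s
T = 10.429 s ≈ 10.43 seconds

Final answer: 10.43 seconds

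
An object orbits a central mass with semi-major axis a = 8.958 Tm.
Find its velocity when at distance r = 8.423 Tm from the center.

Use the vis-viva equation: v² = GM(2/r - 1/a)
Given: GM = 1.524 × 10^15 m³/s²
a = 8.958 Tm = 8.958 × 10^12 m
r = 8.423 Tm = 8.423 × 10^12 m
GM = 1.524 × 10^15 m³/s²
2/r − 1/a = 2.37445 × 10^-13 − 1.11632 × 10^-13 = 1.25813 × 10^-13 m⁻¹
v² = GM (2/r − 1/a) = 191.739 m²/s²
v = 13.847 m/s ≈ 13.85 m/s

Final answer: 13.85 m/s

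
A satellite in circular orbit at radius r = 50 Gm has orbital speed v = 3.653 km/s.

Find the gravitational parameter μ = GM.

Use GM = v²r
r = 50 Gm = 5 × 10^10 m
v = 3.653 km/s = 3653 m/s
v² = 1.33444 × 10^7 m²/s²
GM = v²r = 1.33444 × 10^7 × 5 × 10^10 = 6.6722 × 10^17 m³/s²
GM ≈ 6.672 × 10^17 m³/s²

Final answer: GM = 6.672 × 10^17 m³/s²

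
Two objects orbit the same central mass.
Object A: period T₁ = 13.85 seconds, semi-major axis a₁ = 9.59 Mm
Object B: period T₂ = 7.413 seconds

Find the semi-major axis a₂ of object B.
T₁ = 13.85 seconds
T₂ = 7.413 seconds
a₁ = 9.59 Mm = 9.59 × 10^6 m
Kepler's third law: (T₂/T₁)² = (a₂/a₁)³  ⇒  a₂ = a₁ (T₂/T₁)^(2/3)
T₂/T₁ = 0.535235
(T₂/T₁)^(2/3) = 0.659219
a₂ = 9.59 × 10^6 m × 0.659219 = 6.32191 × 10^6 m ≈ 6.322 Mm

Final answer: a₂ = 6.322 Mm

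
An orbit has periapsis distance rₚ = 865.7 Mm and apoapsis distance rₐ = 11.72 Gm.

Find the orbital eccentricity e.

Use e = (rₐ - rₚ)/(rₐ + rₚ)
rₚ = 865.7 Mm = 8.657 × 10^8 m
rₐ = 11.72 Gm = 1.172 × 10^10 m
rₐ − rₚ = 1.08543 × 10^10 m
rₐ + rₚ = 1.25857 × 10^10 m
e = (rₐ − rₚ)/(rₐ + rₚ) = 0.862431

Final answer: e = 0.8624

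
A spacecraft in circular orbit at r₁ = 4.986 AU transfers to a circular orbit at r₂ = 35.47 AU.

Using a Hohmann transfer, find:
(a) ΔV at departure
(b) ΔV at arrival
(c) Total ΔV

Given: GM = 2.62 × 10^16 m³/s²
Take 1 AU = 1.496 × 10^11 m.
r₁ = 4.986 AU = 7.45906 × 10^11 m
r₂ = 35.47 AU = 5.30631 × 10^12 m
GM = 2.62 × 10^16 m³/s²
Transfer ellipse: a_t = (r₁ + r₂)/2 = 3.02611 × 10^12 m
Circular speed at r₁: v₁ = √(GM/r₁) = 187.417 m/s
Transfer speed at r₁ (periapsis): v₁ₜ = √(GM(2/r₁ − 1/a_t)) = 248.178 m/s
(a) ΔV₁ = v₁ₜ − v₁ = 60.7609 m/s ≈ 60.76 m/s
Circular speed at r₂: v₂ = √(GM/r₂) = 70.2675 m/s
Transfer speed at r₂ (apoapsis): v₂ₜ = √(GM(2/r₂ − 1/a_t)) = 34.8862 m/s
(b) ΔV₂ = v₂ − v₂ₜ = 35.3812 m/s ≈ 35.38 m/s
(c) ΔV_total = ΔV₁ + ΔV₂ = 96.1421 m/s ≈ 96.14 m/s

Final answer:
(a) ΔV₁ = 60.76 m/s
(b) ΔV₂ = 35.38 m/s
(c) ΔV_total = 96.14 m/s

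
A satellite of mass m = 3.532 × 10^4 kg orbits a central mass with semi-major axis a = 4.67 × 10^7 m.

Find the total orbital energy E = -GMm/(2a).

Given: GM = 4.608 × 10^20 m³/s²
a = 4.67 × 10^7 m
GM = 4.608 × 10^20 m³/s²
2a = 9.34 × 10^7 m
GMm = 4.608 × 10^20 × 35320 = 1.62755 × 10^25 m³·kg/s²
E = −GMm/(2a) = -1.74255 × 10^17 J ≈ -174.3 PJ

Final answer: -174.3 PJ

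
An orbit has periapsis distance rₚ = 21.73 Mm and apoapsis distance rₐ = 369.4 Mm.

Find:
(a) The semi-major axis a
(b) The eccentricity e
rₚ = 21.73 Mm = 2.173 × 10^7 m
rₐ = 369.4 Mm = 3.694 × 10^8 m
(a) a = (rₚ + rₐ)/2 = 1.95565 × 10^8 m ≈ 195.6 Mm
(b) e = (rₐ − rₚ)/(rₐ + rₚ) = (3.4767 × 10^8) / (3.9113 × 10^8) = 0.888886

Final answer:
(a) a = 195.6 Mm
(b) e = 0.8889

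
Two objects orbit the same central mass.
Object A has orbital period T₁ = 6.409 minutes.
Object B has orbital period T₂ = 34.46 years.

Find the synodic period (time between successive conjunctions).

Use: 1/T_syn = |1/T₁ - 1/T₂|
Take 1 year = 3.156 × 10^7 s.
T₁ = 6.409 minutes = 384.54 s
T₂ = 34.46 years = 1.08756 × 10^9 s
1/T₁ = 0.00260051 s⁻¹
1/T₂ = 9.19492 × 10^-10 s⁻¹
|1/T₁ − 1/T₂| = 0.00260051 s⁻¹
T_syn = 1 / |1/T₁ − 1/T₂| = 384.54 s ≈ 6.409 minutes

Final answer: T_syn = 6.409 minutes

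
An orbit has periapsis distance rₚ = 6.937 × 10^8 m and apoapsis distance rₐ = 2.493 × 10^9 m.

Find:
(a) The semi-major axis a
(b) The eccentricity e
rₚ = 6.937 × 10^8 m
rₐ = 2.493 × 10^9 m
(a) a = (rₚ + rₐ)/2 = 1.59335 × 10^9 m ≈ 1.593 × 10^9 m
(b) e = (rₐ − rₚ)/(rₐ + rₚ) = (1.7993 × 10^9) / (3.1867 × 10^9) = 0.564628

Final answer:
(a) a = 1.593 × 10^9 m
(b) e = 0.5646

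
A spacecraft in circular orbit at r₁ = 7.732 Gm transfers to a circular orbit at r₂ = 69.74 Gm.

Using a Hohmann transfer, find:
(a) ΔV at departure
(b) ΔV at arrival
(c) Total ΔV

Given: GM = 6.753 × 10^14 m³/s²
r₁ = 7.732 Gm = 7.732 × 10^9 m
r₂ = 69.74 Gm = 6.974 × 10^10 m
GM = 6.753 × 10^14 m³/s²
Transfer ellipse: a_t = (r₁ + r₂)/2 = 3.8736 × 10^10 m
Circular speed at r₁: v₁ = √(GM/r₁) = 295.531 m/s
Transfer speed at r₁ (periapsis): v₁ₜ = √(GM(2/r₁ − 1/a_t)) = 396.539 m/s
(a) ΔV₁ = v₁ₜ − v₁ = 101.009 m/s ≈ 101 m/s
Circular speed at r₂: v₂ = √(GM/r₂) = 98.4028 m/s
Transfer speed at r₂ (apoapsis): v₂ₜ = √(GM(2/r₂ − 1/a_t)) = 43.9639 m/s
(b) ΔV₂ = v₂ − v₂ₜ = 54.4389 m/s ≈ 54.44 m/s
(c) ΔV_total = ΔV₁ + ΔV₂ = 155.447 m/s ≈ 155.4 m/s

Final answer:
(a) ΔV₁ = 101 m/s
(b) ΔV₂ = 54.44 m/s
(c) ΔV_total = 155.4 m/s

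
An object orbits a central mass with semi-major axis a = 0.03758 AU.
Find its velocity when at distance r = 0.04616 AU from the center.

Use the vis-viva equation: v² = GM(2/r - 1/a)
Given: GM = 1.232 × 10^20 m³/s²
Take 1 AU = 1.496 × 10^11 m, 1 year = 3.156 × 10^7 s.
a = 0.03758 AU = 5.62197 × 10^9 m
r = 0.04616 AU = 6.90554 × 10^9 m
GM = 1.232 × 10^20 m³/s²
2/r − 1/a = 2.89623 × 10^-10 − 1.77874 × 10^-10 = 1.11749 × 10^-10 m⁻¹
v² = GM (2/r − 1/a) = 1.37675 × 10^10 m²/s²
v = 117335 m/s ≈ 24.75 AU/year

Final answer: 24.75 AU/year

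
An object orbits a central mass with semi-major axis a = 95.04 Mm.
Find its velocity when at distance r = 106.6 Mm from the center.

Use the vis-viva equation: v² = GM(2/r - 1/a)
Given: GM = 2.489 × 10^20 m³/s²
a = 95.04 Mm = 9.504 × 10^7 m
r = 106.6 Mm = 1.066 × 10^8 m
GM = 2.489 × 10^20 m³/s²
2/r − 1/a = 1.87617 × 10^-8 − 1.05219 × 10^-8 = 8.23984 × 10^-9 m⁻¹
v² = GM (2/r − 1/a) = 2.0509 × 10^12 m²/s²
v = 1.4321 × 10^6 m/s ≈ 1432 km/s

Final answer: 1432 km/s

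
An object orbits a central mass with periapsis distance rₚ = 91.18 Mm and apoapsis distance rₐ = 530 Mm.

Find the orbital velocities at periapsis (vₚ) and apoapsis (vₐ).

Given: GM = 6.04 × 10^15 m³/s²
rₚ = 91.18 Mm = 9.118 × 10^7 m
rₐ = 530 Mm = 5.3 × 10^8 m
GM = 6.04 × 10^15 m³/s²
a = (rₚ + rₐ)/2 = 3.1059 × 10^8 m
Vis-viva: v² = GM (2/r − 1/a)
vₚ² = 6.04 × 10^15 × (2.19346 × 10^-8 − 3.21968 × 10^-9) = 1.13038 × 10^8 m²/s²
vₚ = 10631.9 m/s ≈ 10.63 km/s
vₐ² = 6.04 × 10^15 × (3.77358 × 10^-9 − 3.21968 × 10^-9) = 3.34559 × 10^6 m²/s²
vₐ = 1829.1 m/s ≈ 1.829 km/s

Final answer: vₚ = 10.63 km/s, vₐ = 1.829 km/s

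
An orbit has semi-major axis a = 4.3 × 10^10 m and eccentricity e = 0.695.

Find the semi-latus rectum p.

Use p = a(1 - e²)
a = 4.3 × 10^10 m
e = 0.695,  e² = 0.483025,  1 − e² = 0.516975
p = a(1 − e²) = 4.3 × 10^10 m × 0.516975 = 2.22299 × 10^10 m ≈ 2.223 × 10^10 m

Final answer: p = 2.223 × 10^10 m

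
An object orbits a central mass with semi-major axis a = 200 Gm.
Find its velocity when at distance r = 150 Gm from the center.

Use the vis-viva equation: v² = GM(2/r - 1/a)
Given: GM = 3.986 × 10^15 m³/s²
a = 200 Gm = 2 × 10^11 m
r = 150 Gm = 1.5 × 10^11 m
GM = 3.986 × 10^15 m³/s²
2/r − 1/a = 1.33333 × 10^-11 − 5 × 10^-12 = 8.33333 × 10^-12 m⁻¹
v² = GM (2/r − 1/a) = 33216.7 m²/s²
v = 182.254 m/s ≈ 182.3 m/s

Final answer: 182.3 m/s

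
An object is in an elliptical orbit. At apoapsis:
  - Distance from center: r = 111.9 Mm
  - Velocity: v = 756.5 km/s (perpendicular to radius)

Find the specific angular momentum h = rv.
r = 111.9 Mm = 1.119 × 10^8 m
v = 756.5 km/s = 756500 m/s
h = rv = 1.119 × 10^8 × 756500 = 8.46524 × 10^13 m²/s ≈ 8.465 × 10^13 m²/s

Final answer: h = 8.465 × 10^13 m²/s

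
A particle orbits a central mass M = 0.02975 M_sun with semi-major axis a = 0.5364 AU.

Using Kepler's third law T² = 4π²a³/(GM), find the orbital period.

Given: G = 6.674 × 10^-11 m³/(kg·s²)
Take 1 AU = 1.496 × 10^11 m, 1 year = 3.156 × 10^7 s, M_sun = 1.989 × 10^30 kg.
M = 0.02975 M_sun = 5.91727 × 10^28 kg
GM = G × M = 6.674 × 10^-11 × 5.91727 × 10^28 = 3.94919 × 10^18 m³/s²
a = 0.5364 AU = 8.02454 × 10^10 m
a³ = 5.16727 × 10^32 m³
T = 2π √(a³/GM) = 2π √((5.16727 × 10^32) / (3.94919 × 10^18)) = 2π × 1.14387 × 10^7 s
T = 7.18715 × 10^7 s ≈ 2.277 years

Final answer: 2.277 years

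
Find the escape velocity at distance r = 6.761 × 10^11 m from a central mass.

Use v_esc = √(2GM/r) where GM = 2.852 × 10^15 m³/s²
r = 6.761 × 10^11 m
GM = 2.852 × 10^15 m³/s²
2GM/r = 2 × (2.852 × 10^15) / (6.761 × 10^11) = 8436.62 m²/s²
v_esc = √(2GM/r) = 91.8511 m/s ≈ 91.85 m/s

Final answer: 91.85 m/s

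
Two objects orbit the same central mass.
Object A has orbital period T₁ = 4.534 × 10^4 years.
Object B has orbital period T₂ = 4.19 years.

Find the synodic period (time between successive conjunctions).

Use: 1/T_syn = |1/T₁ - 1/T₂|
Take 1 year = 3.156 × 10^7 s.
T₁ = 4.534 × 10^4 years = 1.43093 × 10^12 s
T₂ = 4.19 years = 1.32236 × 10^8 s
1/T₁ = 6.98846 × 10^-13 s⁻¹
1/T₂ = 7.56221 × 10^-9 s⁻¹
|1/T₁ − 1/T₂| = 7.56152 × 10^-9 s⁻¹
T_syn = 1 / |1/T₁ − 1/T₂| = 1.32249 × 10^8 s ≈ 4.19 years

Final answer: T_syn = 4.19 years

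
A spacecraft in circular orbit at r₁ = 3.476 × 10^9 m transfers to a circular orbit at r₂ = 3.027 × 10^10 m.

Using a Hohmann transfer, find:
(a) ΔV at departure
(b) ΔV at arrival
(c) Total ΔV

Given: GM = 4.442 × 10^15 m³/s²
r₁ = 3.476 × 10^9 m
r₂ = 3.027 × 10^10 m
GM = 4.442 × 10^15 m³/s²
Transfer ellipse: a_t = (r₁ + r₂)/2 = 1.6873 × 10^10 m
Circular speed at r₁: v₁ = √(GM/r₁) = 1130.44 m/s
Transfer speed at r₁ (periapsis): v₁ₜ = √(GM(2/r₁ − 1/a_t)) = 1514.12 m/s
(a) ΔV₁ = v₁ₜ − v₁ = 383.672 m/s ≈ 383.7 m/s
Circular speed at r₂: v₂ = √(GM/r₂) = 383.074 m/s
Transfer speed at r₂ (apoapsis): v₂ₜ = √(GM(2/r₂ − 1/a_t)) = 173.871 m/s
(b) ΔV₂ = v₂ − v₂ₜ = 209.203 m/s ≈ 209.2 m/s
(c) ΔV_total = ΔV₁ + ΔV₂ = 592.876 m/s ≈ 592.9 m/s

Final answer:
(a) ΔV₁ = 383.7 m/s
(b) ΔV₂ = 209.2 m/s
(c) ΔV_total = 592.9 m/s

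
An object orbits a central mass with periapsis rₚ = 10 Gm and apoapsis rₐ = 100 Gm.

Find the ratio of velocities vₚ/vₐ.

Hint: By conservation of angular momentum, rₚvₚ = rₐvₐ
rₚ = 10 Gm = 1 × 10^10 m
rₐ = 100 Gm = 1 × 10^11 m
rₚvₚ = rₐvₐ  ⇒  vₚ/vₐ = rₐ/rₚ
vₚ/vₐ = (1 × 10^11) / (1 × 10^10) = 10

Final answer: vₚ/vₐ = 10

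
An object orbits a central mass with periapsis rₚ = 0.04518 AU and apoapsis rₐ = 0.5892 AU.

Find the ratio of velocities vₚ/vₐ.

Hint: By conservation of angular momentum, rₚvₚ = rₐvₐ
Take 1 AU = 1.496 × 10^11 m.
rₚ = 0.04518 AU = 6.75893 × 10^9 m
rₐ = 0.5892 AU = 8.81443 × 10^10 m
rₚvₚ = rₐvₐ  ⇒  vₚ/vₐ = rₐ/rₚ
vₚ/vₐ = (8.81443 × 10^10) / (6.75893 × 10^9) = 13.0412

Final answer: vₚ/vₐ = 13.04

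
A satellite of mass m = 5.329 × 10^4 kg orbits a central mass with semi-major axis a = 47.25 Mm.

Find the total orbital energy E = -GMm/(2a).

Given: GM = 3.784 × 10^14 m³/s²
a = 47.25 Mm = 4.725 × 10^7 m
GM = 3.784 × 10^14 m³/s²
2a = 9.45 × 10^7 m
GMm = 3.784 × 10^14 × 53290 = 2.01649 × 10^19 m³·kg/s²
E = −GMm/(2a) = -2.13386 × 10^11 J ≈ -213.4 GJ

Final answer: -213.4 GJ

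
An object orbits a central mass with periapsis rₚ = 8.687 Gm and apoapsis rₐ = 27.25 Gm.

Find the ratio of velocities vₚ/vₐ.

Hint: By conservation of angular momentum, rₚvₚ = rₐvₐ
rₚ = 8.687 Gm = 8.687 × 10^9 m
rₐ = 27.25 Gm = 2.725 × 10^10 m
rₚvₚ = rₐvₐ  ⇒  vₚ/vₐ = rₐ/rₚ
vₚ/vₐ = (2.725 × 10^10) / (8.687 × 10^9) = 3.13687

Final answer: vₚ/vₐ = 3.137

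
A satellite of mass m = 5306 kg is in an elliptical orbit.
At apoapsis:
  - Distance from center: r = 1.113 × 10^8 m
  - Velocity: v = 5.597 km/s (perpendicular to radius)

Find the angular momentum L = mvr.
r = 1.113 × 10^8 m
v = 5.597 km/s = 5597 m/s
vr = 5597 × 1.113 × 10^8 = 6.22946 × 10^11 m²/s
L = m × vr = 5306 × 6.22946 × 10^11 = 3.30535 × 10^15 kg·m²/s ≈ 3.305 × 10^15 kg·m²/s

Final answer: L = 3.305 × 10^15 kg·m²/s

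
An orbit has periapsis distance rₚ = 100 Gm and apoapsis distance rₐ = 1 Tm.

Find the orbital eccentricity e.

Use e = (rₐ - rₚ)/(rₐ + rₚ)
rₚ = 100 Gm = 1 × 10^11 m
rₐ = 1 Tm = 1 × 10^12 m
rₐ − rₚ = 9 × 10^11 m
rₐ + rₚ = 1.1 × 10^12 m
e = (rₐ − rₚ)/(rₐ + rₚ) = 0.818182

Final answer: e = 0.8182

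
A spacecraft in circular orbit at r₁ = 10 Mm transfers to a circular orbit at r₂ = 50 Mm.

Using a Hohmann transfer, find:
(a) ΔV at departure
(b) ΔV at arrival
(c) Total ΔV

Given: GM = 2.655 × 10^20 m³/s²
r₁ = 10 Mm = 1 × 10^7 m
r₂ = 50 Mm = 5 × 10^7 m
GM = 2.655 × 10^20 m³/s²
Transfer ellipse: a_t = (r₁ + r₂)/2 = 3 × 10^7 m
Circular speed at r₁: v₁ = √(GM/r₁) = 5.15267 × 10^6 m/s
Transfer speed at r₁ (periapsis): v₁ₜ = √(GM(2/r₁ − 1/a_t)) = 6.65207 × 10^6 m/s
(a) ΔV₁ = v₁ₜ − v₁ = 1.4994 × 10^6 m/s ≈ 1499 km/s
Circular speed at r₂: v₂ = √(GM/r₂) = 2.30434 × 10^6 m/s
Transfer speed at r₂ (apoapsis): v₂ₜ = √(GM(2/r₂ − 1/a_t)) = 1.33041 × 10^6 m/s
(b) ΔV₂ = v₂ − v₂ₜ = 973930 m/s ≈ 973.9 km/s
(c) ΔV_total = ΔV₁ + ΔV₂ = 2.47333 × 10^6 m/s ≈ 2473 km/s

Final answer:
(a) ΔV₁ = 1499 km/s
(b) ΔV₂ = 973.9 km/s
(c) ΔV_total = 2473 km/s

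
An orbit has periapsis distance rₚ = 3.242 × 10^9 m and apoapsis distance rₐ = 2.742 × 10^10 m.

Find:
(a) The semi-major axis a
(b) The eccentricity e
rₚ = 3.242 × 10^9 m
rₐ = 2.742 × 10^10 m
(a) a = (rₚ + rₐ)/2 = 1.5331 × 10^10 m ≈ 1.533 × 10^10 m
(b) e = (rₐ − rₚ)/(rₐ + rₚ) = (2.4178 × 10^10) / (3.0662 × 10^10) = 0.788533

Final answer:
(a) a = 1.533 × 10^10 m
(b) e = 0.7885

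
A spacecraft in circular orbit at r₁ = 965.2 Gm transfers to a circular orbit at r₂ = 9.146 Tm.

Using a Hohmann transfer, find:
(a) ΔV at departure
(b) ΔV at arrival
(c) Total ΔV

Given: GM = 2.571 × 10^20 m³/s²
r₁ = 965.2 Gm = 9.652 × 10^11 m
r₂ = 9.146 Tm = 9.146 × 10^12 m
GM = 2.571 × 10^20 m³/s²
Transfer ellipse: a_t = (r₁ + r₂)/2 = 5.0556 × 10^12 m
Circular speed at r₁: v₁ = √(GM/r₁) = 16320.8 m/s
Transfer speed at r₁ (periapsis): v₁ₜ = √(GM(2/r₁ − 1/a_t)) = 21951.9 m/s
(a) ΔV₁ = v₁ₜ − v₁ = 5631.04 m/s ≈ 5.631 km/s
Circular speed at r₂: v₂ = √(GM/r₂) = 5301.95 m/s
Transfer speed at r₂ (apoapsis): v₂ₜ = √(GM(2/r₂ − 1/a_t)) = 2316.64 m/s
(b) ΔV₂ = v₂ − v₂ₜ = 2985.31 m/s ≈ 2.985 km/s
(c) ΔV_total = ΔV₁ + ΔV₂ = 8616.35 m/s ≈ 8.616 km/s

Final answer:
(a) ΔV₁ = 5.631 km/s
(b) ΔV₂ = 2.985 km/s
(c) ΔV_total = 8.616 km/s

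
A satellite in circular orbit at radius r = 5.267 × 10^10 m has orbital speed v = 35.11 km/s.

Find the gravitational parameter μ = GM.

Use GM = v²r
r = 5.267 × 10^10 m
v = 35.11 km/s = 35110 m/s
v² = 1.23271 × 10^9 m²/s²
GM = v²r = 1.23271 × 10^9 × 5.267 × 10^10 = 6.49269 × 10^19 m³/s²
GM ≈ 6.493 × 10^19 m³/s²

Final answer: GM = 6.493 × 10^19 m³/s²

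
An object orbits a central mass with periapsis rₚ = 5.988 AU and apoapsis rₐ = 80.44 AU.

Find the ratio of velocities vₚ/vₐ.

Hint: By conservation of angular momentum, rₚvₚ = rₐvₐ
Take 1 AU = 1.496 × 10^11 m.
rₚ = 5.988 AU = 8.95805 × 10^11 m
rₐ = 80.44 AU = 1.20338 × 10^13 m
rₚvₚ = rₐvₐ  ⇒  vₚ/vₐ = rₐ/rₚ
vₚ/vₐ = (1.20338 × 10^13) / (8.95805 × 10^11) = 13.4335

Final answer: vₚ/vₐ = 13.43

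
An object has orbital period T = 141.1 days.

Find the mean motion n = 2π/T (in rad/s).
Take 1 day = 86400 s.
T = 141.1 days = 1.2191 × 10^7 s
n = 2π / (1.2191 × 10^7 s) = 5.15394 × 10^-7 rad/s ≈ 5.154 × 10^-7 rad/s

Final answer: n = 5.154 × 10^-7 rad/s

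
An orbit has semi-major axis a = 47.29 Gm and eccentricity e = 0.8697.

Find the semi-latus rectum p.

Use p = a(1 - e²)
a = 47.29 Gm = 4.729 × 10^10 m
e = 0.8697,  e² = 0.756378,  1 − e² = 0.243622
p = a(1 − e²) = 4.729 × 10^10 m × 0.243622 = 1.15209 × 10^10 m ≈ 11.52 Gm

Final answer: p = 11.52 Gm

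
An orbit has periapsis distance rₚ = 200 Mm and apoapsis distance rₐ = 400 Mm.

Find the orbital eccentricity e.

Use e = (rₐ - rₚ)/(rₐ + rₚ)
rₚ = 200 Mm = 2 × 10^8 m
rₐ = 400 Mm = 4 × 10^8 m
rₐ − rₚ = 2 × 10^8 m
rₐ + rₚ = 6 × 10^8 m
e = (rₐ − rₚ)/(rₐ + rₚ) = 0.333333

Final answer: e = 0.3333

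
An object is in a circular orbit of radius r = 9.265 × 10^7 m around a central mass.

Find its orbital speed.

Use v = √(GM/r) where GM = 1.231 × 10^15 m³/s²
r = 9.265 × 10^7 m
GM = 1.231 × 10^15 m³/s²
GM/r = (1.231 × 10^15) / (9.265 × 10^7) = 1.32866 × 10^7 m²/s²
v = √(GM/r) = 3645.07 m/s ≈ 3.645 km/s

Final answer: 3.645 km/s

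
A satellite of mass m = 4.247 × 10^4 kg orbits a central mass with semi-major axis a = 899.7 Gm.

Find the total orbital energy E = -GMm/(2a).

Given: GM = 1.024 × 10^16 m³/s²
a = 899.7 Gm = 8.997 × 10^11 m
GM = 1.024 × 10^16 m³/s²
2a = 1.7994 × 10^12 m
GMm = 1.024 × 10^16 × 42470 = 4.34893 × 10^20 m³·kg/s²
E = −GMm/(2a) = -2.41688 × 10^8 J ≈ -241.7 MJ

Final answer: -241.7 MJ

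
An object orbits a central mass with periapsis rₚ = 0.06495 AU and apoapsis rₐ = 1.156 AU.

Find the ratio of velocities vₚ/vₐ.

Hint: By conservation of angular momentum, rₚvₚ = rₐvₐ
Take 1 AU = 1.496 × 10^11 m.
rₚ = 0.06495 AU = 9.71652 × 10^9 m
rₐ = 1.156 AU = 1.72938 × 10^11 m
rₚvₚ = rₐvₐ  ⇒  vₚ/vₐ = rₐ/rₚ
vₚ/vₐ = (1.72938 × 10^11) / (9.71652 × 10^9) = 17.7983

Final answer: vₚ/vₐ = 17.8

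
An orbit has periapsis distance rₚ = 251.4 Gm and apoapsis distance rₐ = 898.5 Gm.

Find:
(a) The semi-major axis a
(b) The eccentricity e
rₚ = 251.4 Gm = 2.514 × 10^11 m
rₐ = 898.5 Gm = 8.985 × 10^11 m
(a) a = (rₚ + rₐ)/2 = 5.7495 × 10^11 m ≈ 575 Gm
(b) e = (rₐ − rₚ)/(rₐ + rₚ) = (6.471 × 10^11) / (1.1499 × 10^12) = 0.562745

Final answer:
(a) a = 575 Gm
(b) e = 0.5627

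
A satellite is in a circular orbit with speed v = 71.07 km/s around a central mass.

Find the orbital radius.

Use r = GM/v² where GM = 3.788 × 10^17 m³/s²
v = 71.07 km/s = 71070 m/s
GM = 3.788 × 10^17 m³/s²
v² = 5.05094 × 10^9 m²/s²
r = GM/v² = (3.788 × 10^17) / (5.05094 × 10^9) = 7.49959 × 10^7 m ≈ 75 Mm

Final answer: 75 Mm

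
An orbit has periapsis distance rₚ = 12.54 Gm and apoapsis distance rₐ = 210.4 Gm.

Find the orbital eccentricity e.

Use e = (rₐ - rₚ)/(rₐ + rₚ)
rₚ = 12.54 Gm = 1.254 × 10^10 m
rₐ = 210.4 Gm = 2.104 × 10^11 m
rₐ − rₚ = 1.9786 × 10^11 m
rₐ + rₚ = 2.2294 × 10^11 m
e = (rₐ − rₚ)/(rₐ + rₚ) = 0.887503

Final answer: e = 0.8875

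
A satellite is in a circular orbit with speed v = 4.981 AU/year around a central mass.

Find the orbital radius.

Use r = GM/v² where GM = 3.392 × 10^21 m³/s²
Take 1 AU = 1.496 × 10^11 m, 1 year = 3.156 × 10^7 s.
v = 4.981 AU/year = 23610.8 m/s
GM = 3.392 × 10^21 m³/s²
v² = 5.57471 × 10^8 m²/s²
r = GM/v² = (3.392 × 10^21) / (5.57471 × 10^8) = 6.08462 × 10^12 m ≈ 40.67 AU

Final answer: 40.67 AU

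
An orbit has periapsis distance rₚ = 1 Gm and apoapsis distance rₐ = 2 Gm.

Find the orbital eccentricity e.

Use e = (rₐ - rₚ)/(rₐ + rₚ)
rₚ = 1 Gm = 1 × 10^9 m
rₐ = 2 Gm = 2 × 10^9 m
rₐ − rₚ = 1 × 10^9 m
rₐ + rₚ = 3 × 10^9 m
e = (rₐ − rₚ)/(rₐ + rₚ) = 0.333333

Final answer: e = 0.3333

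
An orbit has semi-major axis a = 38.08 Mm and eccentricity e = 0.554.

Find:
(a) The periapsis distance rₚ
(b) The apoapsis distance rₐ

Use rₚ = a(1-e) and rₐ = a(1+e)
a = 38.08 Mm = 3.808 × 10^7 m
e = 0.554:  1 − e = 0.446,  1 + e = 1.554
(a) rₚ = a(1 − e) = 3.808 × 10^7 m × 0.446 = 1.69837 × 10^7 m ≈ 16.98 Mm
(b) rₐ = a(1 + e) = 3.808 × 10^7 m × 1.554 = 5.91763 × 10^7 m ≈ 59.18 Mm

Final answer:
(a) rₚ = 16.98 Mm
(b) rₐ = 59.18 Mm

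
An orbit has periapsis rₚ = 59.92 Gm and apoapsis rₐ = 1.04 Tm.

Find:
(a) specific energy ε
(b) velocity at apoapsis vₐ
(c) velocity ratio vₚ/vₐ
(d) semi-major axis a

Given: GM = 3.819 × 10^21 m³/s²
rₚ = 59.92 Gm = 5.992 × 10^10 m
rₐ = 1.04 Tm = 1.04 × 10^12 m
GM = 3.819 × 10^21 m³/s²
a = (rₚ + rₐ)/2 = 5.4996 × 10^11 m
e = (rₐ − rₚ)/(rₐ + rₚ) = (9.8008 × 10^11) / (1.09992 × 10^12) = 0.891047
(a) 2a = 1.09992 × 10^12 m;  ε = −GM/(2a) = -3.47207 × 10^9 J/kg ≈ -3.472 GJ/kg
(b) vₐ² = GM (2/rₐ − 1/a) = 3.819 × 10^21 × (1.92308 × 10^-12 − 1.81831 × 10^-12) = 4.00089 × 10^8 m²/s²;  vₐ = 20002.2 m/s ≈ 20 km/s
(c) vₚ/vₐ = rₐ/rₚ (angular momentum) = (1.04 × 10^12) / (5.992 × 10^10) = 17.3565 ≈ 17.36
(d) a = 5.4996 × 10^11 m ≈ 550 Gm

Final answer:
(a) specific energy ε = -3.472 GJ/kg
(b) velocity at apoapsis vₐ = 20 km/s
(c) velocity ratio vₚ/vₐ = 17.36
(d) semi-major axis a = 550 Gm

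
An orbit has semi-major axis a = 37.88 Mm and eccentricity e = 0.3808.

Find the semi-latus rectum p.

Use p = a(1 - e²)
a = 37.88 Mm = 3.788 × 10^7 m
e = 0.3808,  e² = 0.145009,  1 − e² = 0.854991
p = a(1 − e²) = 3.788 × 10^7 m × 0.854991 = 3.23871 × 10^7 m ≈ 32.39 Mm

Final answer: p = 32.39 Mm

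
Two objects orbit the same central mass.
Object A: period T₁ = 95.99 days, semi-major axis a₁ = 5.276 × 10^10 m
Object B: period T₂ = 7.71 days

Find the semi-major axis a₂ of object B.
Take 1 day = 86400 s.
T₁ = 95.99 days = 8.29354 × 10^6 s
T₂ = 7.71 days = 666144 s
a₁ = 5.276 × 10^10 m
Kepler's third law: (T₂/T₁)² = (a₂/a₁)³  ⇒  a₂ = a₁ (T₂/T₁)^(2/3)
T₂/T₁ = 0.0803209
(T₂/T₁)^(2/3) = 0.18616
a₂ = 5.276 × 10^10 m × 0.18616 = 9.82178 × 10^9 m ≈ 9.822 × 10^9 m

Final answer: a₂ = 9.822 × 10^9 m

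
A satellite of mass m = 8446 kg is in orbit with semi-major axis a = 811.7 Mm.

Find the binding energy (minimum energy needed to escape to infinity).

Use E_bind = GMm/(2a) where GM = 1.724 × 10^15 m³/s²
a = 811.7 Mm = 8.117 × 10^8 m
GM = 1.724 × 10^15 m³/s²
m = 8446 kg
GMm = 1.724 × 10^15 × 8446 = 1.45609 × 10^19 m³·kg/s²
2a = 1.6234 × 10^9 m
E_bind = GMm/(2a) = 8.96939 × 10^9 J ≈ 8.969 GJ

Final answer: 8.969 GJ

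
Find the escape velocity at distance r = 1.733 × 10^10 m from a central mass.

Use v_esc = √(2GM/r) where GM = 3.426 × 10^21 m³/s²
r = 1.733 × 10^10 m
GM = 3.426 × 10^21 m³/s²
2GM/r = 2 × (3.426 × 10^21) / (1.733 × 10^10) = 3.95384 × 10^11 m²/s²
v_esc = √(2GM/r) = 628795 m/s ≈ 628.8 km/s

Final answer: 628.8 km/s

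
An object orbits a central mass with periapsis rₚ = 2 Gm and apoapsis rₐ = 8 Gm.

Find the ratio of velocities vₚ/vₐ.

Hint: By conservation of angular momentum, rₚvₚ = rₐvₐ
rₚ = 2 Gm = 2 × 10^9 m
rₐ = 8 Gm = 8 × 10^9 m
rₚvₚ = rₐvₐ  ⇒  vₚ/vₐ = rₐ/rₚ
vₚ/vₐ = (8 × 10^9) / (2 × 10^9) = 4

Final answer: vₚ/vₐ = 4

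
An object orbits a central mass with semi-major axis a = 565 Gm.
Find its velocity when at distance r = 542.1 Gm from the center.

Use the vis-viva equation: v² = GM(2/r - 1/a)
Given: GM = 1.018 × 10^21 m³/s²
a = 565 Gm = 5.65 × 10^11 m
r = 542.1 Gm = 5.421 × 10^11 m
GM = 1.018 × 10^21 m³/s²
2/r − 1/a = 3.68936 × 10^-12 − 1.76991 × 10^-12 = 1.91944 × 10^-12 m⁻¹
v² = GM (2/r − 1/a) = 1.95399 × 10^9 m²/s²
v = 44204 m/s ≈ 44.2 km/s

Final answer: 44.2 km/s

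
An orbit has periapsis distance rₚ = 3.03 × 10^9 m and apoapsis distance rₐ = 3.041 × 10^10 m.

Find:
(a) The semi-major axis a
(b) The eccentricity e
rₚ = 3.03 × 10^9 m
rₐ = 3.041 × 10^10 m
(a) a = (rₚ + rₐ)/2 = 1.672 × 10^10 m ≈ 1.672 × 10^10 m
(b) e = (rₐ − rₚ)/(rₐ + rₚ) = (2.738 × 10^10) / (3.344 × 10^10) = 0.81878

Final answer:
(a) a = 1.672 × 10^10 m
(b) e = 0.8188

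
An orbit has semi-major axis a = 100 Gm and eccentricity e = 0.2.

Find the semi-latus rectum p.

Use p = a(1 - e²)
a = 100 Gm = 1 × 10^11 m
e = 0.2,  e² = 0.04,  1 − e² = 0.96
p = a(1 − e²) = 1 × 10^11 m × 0.96 = 9.6 × 10^10 m ≈ 96 Gm

Final answer: p = 96 Gm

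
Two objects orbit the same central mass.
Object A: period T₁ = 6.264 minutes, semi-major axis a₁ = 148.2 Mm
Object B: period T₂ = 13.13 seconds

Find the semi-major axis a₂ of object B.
T₁ = 6.264 minutes = 375.84 s
T₂ = 13.13 seconds
a₁ = 148.2 Mm = 1.482 × 10^8 m
Kepler's third law: (T₂/T₁)² = (a₂/a₁)³  ⇒  a₂ = a₁ (T₂/T₁)^(2/3)
T₂/T₁ = 0.0349351
(T₂/T₁)^(2/3) = 0.106866
a₂ = 1.482 × 10^8 m × 0.106866 = 1.58376 × 10^7 m ≈ 15.84 Mm

Final answer: a₂ = 15.84 Mm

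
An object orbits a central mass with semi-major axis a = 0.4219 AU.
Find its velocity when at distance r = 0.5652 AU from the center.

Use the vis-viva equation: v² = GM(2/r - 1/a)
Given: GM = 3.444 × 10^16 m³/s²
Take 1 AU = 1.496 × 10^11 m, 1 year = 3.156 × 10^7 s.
a = 0.4219 AU = 6.31162 × 10^10 m
r = 0.5652 AU = 8.45539 × 10^10 m
GM = 3.444 × 10^16 m³/s²
2/r − 1/a = 2.36535 × 10^-11 − 1.58438 × 10^-11 = 7.80976 × 10^-12 m⁻¹
v² = GM (2/r − 1/a) = 268968 m²/s²
v = 518.621 m/s ≈ 0.1094 AU/year

Final answer: 0.1094 AU/year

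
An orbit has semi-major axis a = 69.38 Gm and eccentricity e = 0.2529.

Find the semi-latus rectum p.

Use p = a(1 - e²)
a = 69.38 Gm = 6.938 × 10^10 m
e = 0.2529,  e² = 0.0639584,  1 − e² = 0.936042
p = a(1 − e²) = 6.938 × 10^10 m × 0.936042 = 6.49426 × 10^10 m ≈ 64.94 Gm

Final answer: p = 64.94 Gm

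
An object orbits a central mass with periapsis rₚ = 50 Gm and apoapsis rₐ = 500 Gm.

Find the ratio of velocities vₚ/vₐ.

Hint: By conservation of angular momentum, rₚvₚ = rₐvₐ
rₚ = 50 Gm = 5 × 10^10 m
rₐ = 500 Gm = 5 × 10^11 m
rₚvₚ = rₐvₐ  ⇒  vₚ/vₐ = rₐ/rₚ
vₚ/vₐ = (5 × 10^11) / (5 × 10^10) = 10

Final answer: vₚ/vₐ = 10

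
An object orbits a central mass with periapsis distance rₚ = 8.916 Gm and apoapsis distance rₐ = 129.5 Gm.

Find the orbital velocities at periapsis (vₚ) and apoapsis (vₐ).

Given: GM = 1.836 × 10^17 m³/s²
rₚ = 8.916 Gm = 8.916 × 10^9 m
rₐ = 129.5 Gm = 1.295 × 10^11 m
GM = 1.836 × 10^17 m³/s²
a = (rₚ + rₐ)/2 = 6.9208 × 10^10 m
Vis-viva: v² = GM (2/r − 1/a)
vₚ² = 1.836 × 10^17 × (2.24316 × 10^-10 − 1.44492 × 10^-11) = 3.85315 × 10^7 m²/s²
vₚ = 6207.38 m/s ≈ 6.207 km/s
vₐ² = 1.836 × 10^17 × (1.5444 × 10^-11 − 1.44492 × 10^-11) = 182649 m²/s²
vₐ = 427.374 m/s ≈ 427.4 m/s

Final answer: vₚ = 6.207 km/s, vₐ = 427.4 m/s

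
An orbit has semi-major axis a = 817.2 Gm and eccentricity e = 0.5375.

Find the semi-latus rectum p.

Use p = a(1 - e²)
a = 817.2 Gm = 8.172 × 10^11 m
e = 0.5375,  e² = 0.288906,  1 − e² = 0.711094
p = a(1 − e²) = 8.172 × 10^11 m × 0.711094 = 5.81106 × 10^11 m ≈ 581.1 Gm

Final answer: p = 581.1 Gm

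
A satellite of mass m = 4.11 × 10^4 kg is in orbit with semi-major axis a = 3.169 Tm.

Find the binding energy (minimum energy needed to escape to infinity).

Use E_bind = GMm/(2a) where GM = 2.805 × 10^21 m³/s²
a = 3.169 Tm = 3.169 × 10^12 m
GM = 2.805 × 10^21 m³/s²
m = 4.11 × 10^4 kg
GMm = 2.805 × 10^21 × 41100 = 1.15286 × 10^26 m³·kg/s²
2a = 6.338 × 10^12 m
E_bind = GMm/(2a) = 1.81896 × 10^13 J ≈ 18.19 TJ

Final answer: 18.19 TJ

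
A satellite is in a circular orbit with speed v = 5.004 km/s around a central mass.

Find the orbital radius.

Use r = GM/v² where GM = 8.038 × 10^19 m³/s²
v = 5.004 km/s = 5004 m/s
GM = 8.038 × 10^19 m³/s²
v² = 2.504 × 10^7 m²/s²
r = GM/v² = (8.038 × 10^19) / (2.504 × 10^7) = 3.21006 × 10^12 m ≈ 3.21 × 10^12 m

Final answer: 3.21 × 10^12 m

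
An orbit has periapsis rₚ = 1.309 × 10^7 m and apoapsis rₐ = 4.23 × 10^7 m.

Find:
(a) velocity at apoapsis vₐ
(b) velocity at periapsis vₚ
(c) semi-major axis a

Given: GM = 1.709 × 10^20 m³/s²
rₚ = 1.309 × 10^7 m
rₐ = 4.23 × 10^7 m
GM = 1.709 × 10^20 m³/s²
a = (rₚ + rₐ)/2 = 2.7695 × 10^7 m
e = (rₐ − rₚ)/(rₐ + rₚ) = (2.921 × 10^7) / (5.539 × 10^7) = 0.527352
(a) vₐ² = GM (2/rₐ − 1/a) = 1.709 × 10^20 × (4.72813 × 10^-8 − 3.61076 × 10^-8) = 1.90959 × 10^12 m²/s²;  vₐ = 1.38188 × 10^6 m/s ≈ 1382 km/s
(b) vₚ² = GM (2/rₚ − 1/a) = 1.709 × 10^20 × (1.52788 × 10^-7 − 3.61076 × 10^-8) = 1.99407 × 10^13 m²/s²;  vₚ = 4.46551 × 10^6 m/s ≈ 4466 km/s
(c) a = 2.7695 × 10^7 m ≈ 2.77 × 10^7 m

Final answer:
(a) velocity at apoapsis vₐ = 1382 km/s
(b) velocity at periapsis vₚ = 4466 km/s
(c) semi-major axis a = 2.77 × 10^7 m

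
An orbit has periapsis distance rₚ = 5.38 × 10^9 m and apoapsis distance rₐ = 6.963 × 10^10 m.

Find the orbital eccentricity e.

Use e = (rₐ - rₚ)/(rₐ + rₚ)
rₚ = 5.38 × 10^9 m
rₐ = 6.963 × 10^10 m
rₐ − rₚ = 6.425 × 10^10 m
rₐ + rₚ = 7.501 × 10^10 m
e = (rₐ − rₚ)/(rₐ + rₚ) = 0.856552

Final answer: e = 0.8566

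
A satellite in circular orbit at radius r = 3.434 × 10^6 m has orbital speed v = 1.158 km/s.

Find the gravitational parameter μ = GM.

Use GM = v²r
r = 3.434 × 10^6 m
v = 1.158 km/s = 1158 m/s
v² = 1.34096 × 10^6 m²/s²
GM = v²r = 1.34096 × 10^6 × 3.434 × 10^6 = 4.60487 × 10^12 m³/s²
GM ≈ 4.605 × 10^12 m³/s²

Final answer: GM = 4.605 × 10^12 m³/s²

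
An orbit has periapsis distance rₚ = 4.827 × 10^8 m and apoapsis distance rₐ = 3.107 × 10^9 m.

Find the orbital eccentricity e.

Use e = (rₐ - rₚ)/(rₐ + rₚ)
rₚ = 4.827 × 10^8 m
rₐ = 3.107 × 10^9 m
rₐ − rₚ = 2.6243 × 10^9 m
rₐ + rₚ = 3.5897 × 10^9 m
e = (rₐ − rₚ)/(rₐ + rₚ) = 0.731064

Final answer: e = 0.7311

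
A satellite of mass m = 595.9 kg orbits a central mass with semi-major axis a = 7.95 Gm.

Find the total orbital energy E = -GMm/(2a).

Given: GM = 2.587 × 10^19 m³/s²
a = 7.95 Gm = 7.95 × 10^9 m
GM = 2.587 × 10^19 m³/s²
2a = 1.59 × 10^10 m
GMm = 2.587 × 10^19 × 595.9 = 1.54159 × 10^22 m³·kg/s²
E = −GMm/(2a) = -9.69556 × 10^11 J ≈ -969.6 GJ

Final answer: -969.6 GJ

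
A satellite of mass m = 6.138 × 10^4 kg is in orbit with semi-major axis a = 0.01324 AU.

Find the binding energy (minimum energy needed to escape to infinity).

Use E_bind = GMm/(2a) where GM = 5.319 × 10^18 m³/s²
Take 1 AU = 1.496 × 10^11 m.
a = 0.01324 AU = 1.9807 × 10^9 m
GM = 5.319 × 10^18 m³/s²
m = 6.138 × 10^4 kg
GMm = 5.319 × 10^18 × 61380 = 3.2648 × 10^23 m³·kg/s²
2a = 3.96141 × 10^9 m
E_bind = GMm/(2a) = 8.24152 × 10^13 J ≈ 82.42 TJ

Final answer: 82.42 TJ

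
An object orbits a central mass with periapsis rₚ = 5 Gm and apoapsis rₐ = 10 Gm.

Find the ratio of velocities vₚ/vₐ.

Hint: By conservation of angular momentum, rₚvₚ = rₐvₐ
rₚ = 5 Gm = 5 × 10^9 m
rₐ = 10 Gm = 1 × 10^10 m
rₚvₚ = rₐvₐ  ⇒  vₚ/vₐ = rₐ/rₚ
vₚ/vₐ = (1 × 10^10) / (5 × 10^9) = 2

Final answer: vₚ/vₐ = 2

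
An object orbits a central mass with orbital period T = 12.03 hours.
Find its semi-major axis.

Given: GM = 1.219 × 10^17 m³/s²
T = 12.03 hours = 43308 s
GM = 1.219 × 10^17 m³/s²
Kepler's third law: a³ = GM T² / (4π²)
T² = 1.87558 × 10^9 s²
a³ = (1.219 × 10^17) × (1.87558 × 10^9) / (4π²) = 5.79136 × 10^24 m³
a = (a³)^(1/3) = 1.79581 × 10^8 m ≈ 1.796 × 10^8 m

Final answer: 1.796 × 10^8 m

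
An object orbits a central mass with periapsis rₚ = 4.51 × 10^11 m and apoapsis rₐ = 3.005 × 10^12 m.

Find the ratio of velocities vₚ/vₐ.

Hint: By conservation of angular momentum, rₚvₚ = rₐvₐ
rₚ = 4.51 × 10^11 m
rₐ = 3.005 × 10^12 m
rₚvₚ = rₐvₐ  ⇒  vₚ/vₐ = rₐ/rₚ
vₚ/vₐ = (3.005 × 10^12) / (4.51 × 10^11) = 6.66297

Final answer: vₚ/vₐ = 6.663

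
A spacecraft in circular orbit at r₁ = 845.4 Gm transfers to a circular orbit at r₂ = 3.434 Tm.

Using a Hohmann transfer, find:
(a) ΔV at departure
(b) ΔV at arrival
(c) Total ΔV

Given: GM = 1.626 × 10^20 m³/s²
r₁ = 845.4 Gm = 8.454 × 10^11 m
r₂ = 3.434 Tm = 3.434 × 10^12 m
GM = 1.626 × 10^20 m³/s²
Transfer ellipse: a_t = (r₁ + r₂)/2 = 2.1397 × 10^12 m
Circular speed at r₁: v₁ = √(GM/r₁) = 13868.5 m/s
Transfer speed at r₁ (periapsis): v₁ₜ = √(GM(2/r₁ − 1/a_t)) = 17569.2 m/s
(a) ΔV₁ = v₁ₜ − v₁ = 3700.75 m/s ≈ 3.701 km/s
Circular speed at r₂: v₂ = √(GM/r₂) = 6881.14 m/s
Transfer speed at r₂ (apoapsis): v₂ₜ = √(GM(2/r₂ − 1/a_t)) = 4325.29 m/s
(b) ΔV₂ = v₂ − v₂ₜ = 2555.85 m/s ≈ 2.556 km/s
(c) ΔV_total = ΔV₁ + ΔV₂ = 6256.6 m/s ≈ 6.257 km/s

Final answer:
(a) ΔV₁ = 3.701 km/s
(b) ΔV₂ = 2.556 km/s
(c) ΔV_total = 6.257 km/s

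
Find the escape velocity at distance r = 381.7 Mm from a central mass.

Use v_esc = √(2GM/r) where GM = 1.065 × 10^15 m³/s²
r = 381.7 Mm = 3.817 × 10^8 m
GM = 1.065 × 10^15 m³/s²
2GM/r = 2 × (1.065 × 10^15) / (3.817 × 10^8) = 5.5803 × 10^6 m²/s²
v_esc = √(2GM/r) = 2362.27 m/s ≈ 2.362 km/s

Final answer: 2.362 km/s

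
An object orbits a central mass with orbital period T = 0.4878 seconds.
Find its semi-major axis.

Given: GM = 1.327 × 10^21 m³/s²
T = 0.4878 seconds
GM = 1.327 × 10^21 m³/s²
Kepler's third law: a³ = GM T² / (4π²)
T² = 0.237949 s²
a³ = (1.327 × 10^21) × 0.237949 / (4π²) = 7.99825 × 10^18 m³
a = (a³)^(1/3) = 1.99985 × 10^6 m ≈ 2 Mm

Final answer: 2 Mm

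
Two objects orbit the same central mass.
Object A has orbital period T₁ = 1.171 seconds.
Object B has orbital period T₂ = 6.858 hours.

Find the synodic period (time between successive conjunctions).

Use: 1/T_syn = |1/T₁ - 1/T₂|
T₁ = 1.171 seconds
T₂ = 6.858 hours = 24688.8 s
1/T₁ = 0.853971 s⁻¹
1/T₂ = 4.05042 × 10^-5 s⁻¹
|1/T₁ − 1/T₂| = 0.85393 s⁻¹
T_syn = 1 / |1/T₁ − 1/T₂| = 1.17106 s ≈ 1.171 seconds

Final answer: T_syn = 1.171 seconds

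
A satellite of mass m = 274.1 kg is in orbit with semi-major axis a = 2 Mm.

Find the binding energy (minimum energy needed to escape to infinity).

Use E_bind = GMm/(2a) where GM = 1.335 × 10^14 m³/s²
a = 2 Mm = 2 × 10^6 m
GM = 1.335 × 10^14 m³/s²
m = 274.1 kg
GMm = 1.335 × 10^14 × 274.1 = 3.65924 × 10^16 m³·kg/s²
2a = 4 × 10^6 m
E_bind = GMm/(2a) = 9.14809 × 10^9 J ≈ 9.148 GJ

Final answer: 9.148 GJ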